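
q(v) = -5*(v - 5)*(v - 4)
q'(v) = 45 - 10*v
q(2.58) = -17.18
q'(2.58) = 19.20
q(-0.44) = -120.77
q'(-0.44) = 49.40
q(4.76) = 0.91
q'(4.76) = -2.60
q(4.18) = 0.74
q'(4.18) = 3.20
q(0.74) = -69.44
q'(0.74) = 37.60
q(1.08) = -57.23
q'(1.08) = 34.20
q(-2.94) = -275.52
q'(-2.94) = 74.40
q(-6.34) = -586.28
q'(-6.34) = 108.40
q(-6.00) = -550.00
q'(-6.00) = 105.00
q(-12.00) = -1360.00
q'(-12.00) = 165.00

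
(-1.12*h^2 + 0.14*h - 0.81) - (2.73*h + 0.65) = -1.12*h^2 - 2.59*h - 1.46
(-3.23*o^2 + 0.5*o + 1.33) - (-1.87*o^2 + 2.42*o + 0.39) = -1.36*o^2 - 1.92*o + 0.94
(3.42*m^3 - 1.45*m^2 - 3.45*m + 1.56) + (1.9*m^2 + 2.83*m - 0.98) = 3.42*m^3 + 0.45*m^2 - 0.62*m + 0.58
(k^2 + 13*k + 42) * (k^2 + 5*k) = k^4 + 18*k^3 + 107*k^2 + 210*k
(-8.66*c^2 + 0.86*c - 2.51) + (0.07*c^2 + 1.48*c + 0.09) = -8.59*c^2 + 2.34*c - 2.42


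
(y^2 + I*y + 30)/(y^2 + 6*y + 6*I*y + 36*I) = (y - 5*I)/(y + 6)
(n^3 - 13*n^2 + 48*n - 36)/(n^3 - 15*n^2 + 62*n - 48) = (n - 6)/(n - 8)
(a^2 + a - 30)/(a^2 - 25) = (a + 6)/(a + 5)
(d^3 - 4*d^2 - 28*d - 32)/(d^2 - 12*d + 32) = (d^2 + 4*d + 4)/(d - 4)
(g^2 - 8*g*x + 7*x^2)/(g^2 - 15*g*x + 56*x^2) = (-g + x)/(-g + 8*x)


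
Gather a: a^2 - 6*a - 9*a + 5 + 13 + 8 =a^2 - 15*a + 26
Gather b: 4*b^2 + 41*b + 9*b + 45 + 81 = 4*b^2 + 50*b + 126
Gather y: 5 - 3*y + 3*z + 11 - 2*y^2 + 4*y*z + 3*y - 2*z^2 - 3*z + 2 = -2*y^2 + 4*y*z - 2*z^2 + 18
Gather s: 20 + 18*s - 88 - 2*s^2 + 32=-2*s^2 + 18*s - 36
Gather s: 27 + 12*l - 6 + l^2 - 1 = l^2 + 12*l + 20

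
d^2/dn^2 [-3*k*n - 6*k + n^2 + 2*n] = 2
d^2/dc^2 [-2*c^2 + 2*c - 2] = -4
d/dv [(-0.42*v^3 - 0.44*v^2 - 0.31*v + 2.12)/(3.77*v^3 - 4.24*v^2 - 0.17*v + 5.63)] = (3.4396*v^4 + 2.4802*v^3 - 32.3106*v^2 + 13.0232*v - 1.3849)/(14.2129*v^6 - 31.9696*v^5 + 16.6958*v^4 + 43.8918*v^3 - 47.7135*v^2 - 1.9142*v + 31.6969)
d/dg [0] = 0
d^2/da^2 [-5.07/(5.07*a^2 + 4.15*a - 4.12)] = (260.647686*a^2 + 213.35067*a - 5.07*(10.14*a + 4.15)*(20.28*a + 8.3) - 211.808376)/(5.07*a^2 + 4.15*a - 4.12)^3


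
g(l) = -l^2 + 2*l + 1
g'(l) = 2 - 2*l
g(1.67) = 1.55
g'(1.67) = -1.34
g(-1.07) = -2.28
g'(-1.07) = 4.14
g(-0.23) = 0.49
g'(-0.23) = 2.46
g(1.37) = 1.86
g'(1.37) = -0.74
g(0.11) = 1.21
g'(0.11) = 1.78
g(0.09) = 1.17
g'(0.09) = 1.82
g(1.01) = 2.00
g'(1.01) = -0.02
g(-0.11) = 0.77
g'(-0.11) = 2.22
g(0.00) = 1.00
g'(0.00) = 2.00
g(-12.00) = -167.00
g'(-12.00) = 26.00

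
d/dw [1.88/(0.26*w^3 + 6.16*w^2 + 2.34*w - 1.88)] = (-1.4664*w^2 - 23.1616*w - 4.3992)/(0.26*w^3 + 6.16*w^2 + 2.34*w - 1.88)^2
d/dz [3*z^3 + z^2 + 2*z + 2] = 9*z^2 + 2*z + 2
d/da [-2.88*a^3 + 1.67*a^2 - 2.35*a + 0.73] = -8.64*a^2 + 3.34*a - 2.35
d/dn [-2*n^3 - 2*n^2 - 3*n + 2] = -6*n^2 - 4*n - 3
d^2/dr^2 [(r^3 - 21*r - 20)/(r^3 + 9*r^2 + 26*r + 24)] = 2*(-9*r^3 - 33*r^2 - 3*r + 61)/(r^6 + 15*r^5 + 93*r^4 + 305*r^3 + 558*r^2 + 540*r + 216)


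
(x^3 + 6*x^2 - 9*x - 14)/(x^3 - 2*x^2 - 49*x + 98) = (x + 1)/(x - 7)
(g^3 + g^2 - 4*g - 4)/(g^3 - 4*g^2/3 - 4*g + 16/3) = 3*(g + 1)/(3*g - 4)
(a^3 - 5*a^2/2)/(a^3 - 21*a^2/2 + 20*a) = a/(a - 8)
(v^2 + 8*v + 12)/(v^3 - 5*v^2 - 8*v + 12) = (v + 6)/(v^2 - 7*v + 6)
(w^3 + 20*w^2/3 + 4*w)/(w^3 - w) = (w^2 + 20*w/3 + 4)/(w^2 - 1)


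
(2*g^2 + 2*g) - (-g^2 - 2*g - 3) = 3*g^2 + 4*g + 3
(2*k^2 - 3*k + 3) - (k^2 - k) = k^2 - 2*k + 3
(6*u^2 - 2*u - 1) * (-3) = -18*u^2 + 6*u + 3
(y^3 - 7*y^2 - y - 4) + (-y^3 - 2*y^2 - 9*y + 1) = -9*y^2 - 10*y - 3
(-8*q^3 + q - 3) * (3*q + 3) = -24*q^4 - 24*q^3 + 3*q^2 - 6*q - 9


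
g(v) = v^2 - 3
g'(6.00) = 12.00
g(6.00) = 33.00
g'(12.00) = 24.00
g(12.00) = 141.00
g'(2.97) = 5.94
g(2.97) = 5.82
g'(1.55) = 3.10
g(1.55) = -0.60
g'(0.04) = 0.08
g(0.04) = -3.00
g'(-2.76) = -5.52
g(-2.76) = 4.62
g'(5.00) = 10.00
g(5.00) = 22.00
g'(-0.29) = -0.58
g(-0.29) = -2.92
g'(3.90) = 7.80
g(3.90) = 12.21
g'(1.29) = 2.58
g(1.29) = -1.34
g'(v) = 2*v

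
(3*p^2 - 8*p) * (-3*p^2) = -9*p^4 + 24*p^3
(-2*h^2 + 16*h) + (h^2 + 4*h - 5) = -h^2 + 20*h - 5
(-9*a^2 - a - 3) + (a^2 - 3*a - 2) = -8*a^2 - 4*a - 5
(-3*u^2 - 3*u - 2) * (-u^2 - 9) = 3*u^4 + 3*u^3 + 29*u^2 + 27*u + 18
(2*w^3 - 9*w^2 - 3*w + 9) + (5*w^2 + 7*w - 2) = 2*w^3 - 4*w^2 + 4*w + 7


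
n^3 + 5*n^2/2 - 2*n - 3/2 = (n - 1)*(n + 1/2)*(n + 3)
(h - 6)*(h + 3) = h^2 - 3*h - 18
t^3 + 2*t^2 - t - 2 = (t - 1)*(t + 1)*(t + 2)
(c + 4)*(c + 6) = c^2 + 10*c + 24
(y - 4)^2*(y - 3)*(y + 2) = y^4 - 9*y^3 + 18*y^2 + 32*y - 96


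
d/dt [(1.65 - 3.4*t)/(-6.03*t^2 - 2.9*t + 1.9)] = (-20.502*t^2 + 19.899*t - 1.675)/(36.3609*t^4 + 34.974*t^3 - 14.504*t^2 - 11.02*t + 3.61)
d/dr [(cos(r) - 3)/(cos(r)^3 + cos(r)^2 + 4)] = (-9*cos(r)/2 - 4*cos(2*r) + cos(3*r)/2 - 8)*sin(r)/(cos(r)^3 + cos(r)^2 + 4)^2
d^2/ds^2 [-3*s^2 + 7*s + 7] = -6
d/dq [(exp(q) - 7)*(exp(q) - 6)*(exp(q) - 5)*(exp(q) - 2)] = (4*exp(3*q) - 60*exp(2*q) + 286*exp(q) - 424)*exp(q)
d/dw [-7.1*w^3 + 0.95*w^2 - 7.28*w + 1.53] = -21.3*w^2 + 1.9*w - 7.28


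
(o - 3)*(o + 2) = o^2 - o - 6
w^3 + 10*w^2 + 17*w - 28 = (w - 1)*(w + 4)*(w + 7)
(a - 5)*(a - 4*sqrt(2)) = a^2 - 4*sqrt(2)*a - 5*a + 20*sqrt(2)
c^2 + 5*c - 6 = (c - 1)*(c + 6)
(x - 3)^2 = x^2 - 6*x + 9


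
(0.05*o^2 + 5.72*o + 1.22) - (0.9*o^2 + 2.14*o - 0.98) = -0.85*o^2 + 3.58*o + 2.2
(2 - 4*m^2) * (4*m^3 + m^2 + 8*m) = -16*m^5 - 4*m^4 - 24*m^3 + 2*m^2 + 16*m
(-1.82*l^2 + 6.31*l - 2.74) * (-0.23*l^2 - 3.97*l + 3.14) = 0.4186*l^4 + 5.7741*l^3 - 30.1353*l^2 + 30.6912*l - 8.6036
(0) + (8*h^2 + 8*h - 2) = 8*h^2 + 8*h - 2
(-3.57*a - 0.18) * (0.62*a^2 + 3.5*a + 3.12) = -2.2134*a^3 - 12.6066*a^2 - 11.7684*a - 0.5616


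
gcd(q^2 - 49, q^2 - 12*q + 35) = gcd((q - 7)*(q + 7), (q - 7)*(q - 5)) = q - 7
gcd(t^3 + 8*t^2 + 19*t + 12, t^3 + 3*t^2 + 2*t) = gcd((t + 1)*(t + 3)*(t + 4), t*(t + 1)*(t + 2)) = t + 1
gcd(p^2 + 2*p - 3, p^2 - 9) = p + 3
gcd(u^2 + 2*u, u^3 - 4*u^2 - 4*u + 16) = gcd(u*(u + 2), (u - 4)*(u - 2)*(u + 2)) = u + 2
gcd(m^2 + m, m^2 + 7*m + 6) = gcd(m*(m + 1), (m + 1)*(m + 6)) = m + 1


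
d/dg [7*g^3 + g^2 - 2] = g*(21*g + 2)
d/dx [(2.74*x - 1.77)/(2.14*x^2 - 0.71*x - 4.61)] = (-5.8636*x^2 + 7.5756*x - 13.8881)/(4.5796*x^4 - 3.0388*x^3 - 19.2267*x^2 + 6.5462*x + 21.2521)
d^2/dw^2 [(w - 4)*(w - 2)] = 2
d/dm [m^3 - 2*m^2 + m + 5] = 3*m^2 - 4*m + 1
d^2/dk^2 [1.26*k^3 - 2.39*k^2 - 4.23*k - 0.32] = 7.56*k - 4.78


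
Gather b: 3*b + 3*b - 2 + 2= 6*b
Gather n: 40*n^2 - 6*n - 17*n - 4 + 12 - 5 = 40*n^2 - 23*n + 3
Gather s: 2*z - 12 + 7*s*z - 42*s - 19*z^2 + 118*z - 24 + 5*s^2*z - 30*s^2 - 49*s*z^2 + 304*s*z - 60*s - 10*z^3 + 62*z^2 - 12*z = s^2*(5*z - 30) + s*(-49*z^2 + 311*z - 102) - 10*z^3 + 43*z^2 + 108*z - 36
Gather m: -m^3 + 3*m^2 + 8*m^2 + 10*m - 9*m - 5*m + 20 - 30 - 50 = -m^3 + 11*m^2 - 4*m - 60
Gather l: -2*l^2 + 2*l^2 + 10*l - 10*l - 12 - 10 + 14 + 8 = 0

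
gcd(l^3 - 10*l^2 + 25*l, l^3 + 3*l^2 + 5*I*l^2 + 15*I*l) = l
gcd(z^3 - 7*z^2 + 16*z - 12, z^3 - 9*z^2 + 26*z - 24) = z^2 - 5*z + 6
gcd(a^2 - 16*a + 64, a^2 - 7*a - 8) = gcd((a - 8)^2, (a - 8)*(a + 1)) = a - 8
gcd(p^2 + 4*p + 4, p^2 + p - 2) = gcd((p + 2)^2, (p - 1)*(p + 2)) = p + 2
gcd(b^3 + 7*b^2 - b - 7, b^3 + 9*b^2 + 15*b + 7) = b^2 + 8*b + 7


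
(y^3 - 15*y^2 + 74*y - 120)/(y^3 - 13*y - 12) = (y^2 - 11*y + 30)/(y^2 + 4*y + 3)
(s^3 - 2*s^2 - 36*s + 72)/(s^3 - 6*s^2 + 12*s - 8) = (s^2 - 36)/(s^2 - 4*s + 4)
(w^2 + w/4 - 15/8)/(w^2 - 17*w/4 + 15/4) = (w + 3/2)/(w - 3)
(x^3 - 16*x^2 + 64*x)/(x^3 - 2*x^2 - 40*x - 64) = x*(x - 8)/(x^2 + 6*x + 8)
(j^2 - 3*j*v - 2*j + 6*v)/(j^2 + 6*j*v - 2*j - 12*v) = (j - 3*v)/(j + 6*v)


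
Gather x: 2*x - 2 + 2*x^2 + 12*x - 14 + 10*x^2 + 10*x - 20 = 12*x^2 + 24*x - 36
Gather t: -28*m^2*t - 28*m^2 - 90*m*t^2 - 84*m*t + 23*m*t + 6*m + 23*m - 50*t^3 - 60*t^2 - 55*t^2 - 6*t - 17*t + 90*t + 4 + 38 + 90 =-28*m^2 + 29*m - 50*t^3 + t^2*(-90*m - 115) + t*(-28*m^2 - 61*m + 67) + 132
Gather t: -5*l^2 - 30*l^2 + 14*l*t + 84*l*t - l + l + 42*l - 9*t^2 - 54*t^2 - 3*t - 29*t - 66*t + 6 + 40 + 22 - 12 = -35*l^2 + 42*l - 63*t^2 + t*(98*l - 98) + 56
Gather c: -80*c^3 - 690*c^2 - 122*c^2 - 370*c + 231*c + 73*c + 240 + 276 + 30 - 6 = -80*c^3 - 812*c^2 - 66*c + 540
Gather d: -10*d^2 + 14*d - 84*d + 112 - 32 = -10*d^2 - 70*d + 80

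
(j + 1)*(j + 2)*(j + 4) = j^3 + 7*j^2 + 14*j + 8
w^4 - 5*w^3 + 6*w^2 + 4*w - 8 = (w - 2)^3*(w + 1)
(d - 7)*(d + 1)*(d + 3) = d^3 - 3*d^2 - 25*d - 21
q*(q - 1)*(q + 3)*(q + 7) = q^4 + 9*q^3 + 11*q^2 - 21*q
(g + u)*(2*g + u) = 2*g^2 + 3*g*u + u^2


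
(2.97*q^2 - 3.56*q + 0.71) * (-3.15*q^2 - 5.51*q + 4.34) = -9.3555*q^4 - 5.1507*q^3 + 30.2689*q^2 - 19.3625*q + 3.0814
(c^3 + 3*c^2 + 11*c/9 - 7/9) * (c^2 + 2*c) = c^5 + 5*c^4 + 65*c^3/9 + 5*c^2/3 - 14*c/9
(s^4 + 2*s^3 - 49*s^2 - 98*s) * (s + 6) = s^5 + 8*s^4 - 37*s^3 - 392*s^2 - 588*s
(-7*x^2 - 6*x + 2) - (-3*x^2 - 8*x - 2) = -4*x^2 + 2*x + 4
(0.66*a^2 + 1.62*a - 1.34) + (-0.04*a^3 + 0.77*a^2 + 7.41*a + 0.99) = -0.04*a^3 + 1.43*a^2 + 9.03*a - 0.35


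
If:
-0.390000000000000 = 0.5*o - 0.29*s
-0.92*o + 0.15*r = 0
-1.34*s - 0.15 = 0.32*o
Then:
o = -0.74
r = -4.55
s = 0.07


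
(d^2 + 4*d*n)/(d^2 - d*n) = (d + 4*n)/(d - n)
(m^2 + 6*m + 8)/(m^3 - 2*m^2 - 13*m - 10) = (m + 4)/(m^2 - 4*m - 5)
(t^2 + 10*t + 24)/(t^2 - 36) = (t + 4)/(t - 6)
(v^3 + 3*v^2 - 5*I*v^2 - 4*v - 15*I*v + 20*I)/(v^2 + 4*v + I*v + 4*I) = (v^2 - v*(1 + 5*I) + 5*I)/(v + I)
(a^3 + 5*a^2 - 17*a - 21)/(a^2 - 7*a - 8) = (a^2 + 4*a - 21)/(a - 8)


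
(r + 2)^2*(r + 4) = r^3 + 8*r^2 + 20*r + 16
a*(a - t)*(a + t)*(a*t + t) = a^4*t + a^3*t - a^2*t^3 - a*t^3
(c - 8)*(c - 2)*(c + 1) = c^3 - 9*c^2 + 6*c + 16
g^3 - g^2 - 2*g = g*(g - 2)*(g + 1)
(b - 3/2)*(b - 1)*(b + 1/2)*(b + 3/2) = b^4 - b^3/2 - 11*b^2/4 + 9*b/8 + 9/8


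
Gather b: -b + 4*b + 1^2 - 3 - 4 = 3*b - 6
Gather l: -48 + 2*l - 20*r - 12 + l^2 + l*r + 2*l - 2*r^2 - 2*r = l^2 + l*(r + 4) - 2*r^2 - 22*r - 60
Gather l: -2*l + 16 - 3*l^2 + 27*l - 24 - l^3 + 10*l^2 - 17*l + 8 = -l^3 + 7*l^2 + 8*l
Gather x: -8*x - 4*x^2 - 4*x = -4*x^2 - 12*x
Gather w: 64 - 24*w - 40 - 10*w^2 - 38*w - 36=-10*w^2 - 62*w - 12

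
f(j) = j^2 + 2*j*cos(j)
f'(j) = -2*j*sin(j) + 2*j + 2*cos(j)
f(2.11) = 2.29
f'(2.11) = -0.43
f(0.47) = 1.06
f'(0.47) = 2.30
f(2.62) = 2.32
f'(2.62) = 0.90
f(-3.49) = 18.74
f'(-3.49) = -6.48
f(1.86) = 2.40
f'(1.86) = -0.42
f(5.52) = 38.45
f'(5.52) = 20.12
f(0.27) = 0.59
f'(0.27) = 2.32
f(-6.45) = 28.88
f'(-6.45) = -13.07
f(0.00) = 0.00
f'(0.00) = 2.00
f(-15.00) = 247.79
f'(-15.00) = -51.03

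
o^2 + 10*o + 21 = (o + 3)*(o + 7)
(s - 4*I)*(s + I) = s^2 - 3*I*s + 4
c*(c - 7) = c^2 - 7*c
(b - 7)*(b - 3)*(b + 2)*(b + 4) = b^4 - 4*b^3 - 31*b^2 + 46*b + 168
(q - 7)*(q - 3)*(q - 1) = q^3 - 11*q^2 + 31*q - 21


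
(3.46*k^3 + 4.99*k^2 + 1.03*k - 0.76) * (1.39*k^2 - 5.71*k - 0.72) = 4.8094*k^5 - 12.8205*k^4 - 29.5524*k^3 - 10.5305*k^2 + 3.598*k + 0.5472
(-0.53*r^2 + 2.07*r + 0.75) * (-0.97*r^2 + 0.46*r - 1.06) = 0.5141*r^4 - 2.2517*r^3 + 0.7865*r^2 - 1.8492*r - 0.795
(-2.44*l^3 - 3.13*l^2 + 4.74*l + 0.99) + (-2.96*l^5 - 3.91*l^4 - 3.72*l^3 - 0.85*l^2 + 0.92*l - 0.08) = -2.96*l^5 - 3.91*l^4 - 6.16*l^3 - 3.98*l^2 + 5.66*l + 0.91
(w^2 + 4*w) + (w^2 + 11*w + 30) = 2*w^2 + 15*w + 30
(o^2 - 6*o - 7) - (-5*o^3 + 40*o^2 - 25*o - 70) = 5*o^3 - 39*o^2 + 19*o + 63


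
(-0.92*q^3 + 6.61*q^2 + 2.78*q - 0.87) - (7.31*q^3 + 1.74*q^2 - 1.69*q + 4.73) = -8.23*q^3 + 4.87*q^2 + 4.47*q - 5.6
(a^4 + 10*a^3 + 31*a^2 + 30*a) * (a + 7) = a^5 + 17*a^4 + 101*a^3 + 247*a^2 + 210*a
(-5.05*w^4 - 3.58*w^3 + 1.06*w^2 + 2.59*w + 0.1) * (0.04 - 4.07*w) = 20.5535*w^5 + 14.3686*w^4 - 4.4574*w^3 - 10.4989*w^2 - 0.3034*w + 0.004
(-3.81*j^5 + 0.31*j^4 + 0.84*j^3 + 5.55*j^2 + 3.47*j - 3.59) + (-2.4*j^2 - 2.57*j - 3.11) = -3.81*j^5 + 0.31*j^4 + 0.84*j^3 + 3.15*j^2 + 0.9*j - 6.7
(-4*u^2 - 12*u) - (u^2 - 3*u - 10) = -5*u^2 - 9*u + 10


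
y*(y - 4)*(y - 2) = y^3 - 6*y^2 + 8*y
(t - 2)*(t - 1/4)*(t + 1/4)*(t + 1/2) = t^4 - 3*t^3/2 - 17*t^2/16 + 3*t/32 + 1/16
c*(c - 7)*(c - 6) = c^3 - 13*c^2 + 42*c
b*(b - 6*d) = b^2 - 6*b*d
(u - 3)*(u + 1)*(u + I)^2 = u^4 - 2*u^3 + 2*I*u^3 - 4*u^2 - 4*I*u^2 + 2*u - 6*I*u + 3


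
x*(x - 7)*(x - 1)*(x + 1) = x^4 - 7*x^3 - x^2 + 7*x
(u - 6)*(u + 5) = u^2 - u - 30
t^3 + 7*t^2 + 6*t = t*(t + 1)*(t + 6)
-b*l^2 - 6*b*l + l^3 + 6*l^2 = l*(-b + l)*(l + 6)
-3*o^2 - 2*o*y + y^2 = (-3*o + y)*(o + y)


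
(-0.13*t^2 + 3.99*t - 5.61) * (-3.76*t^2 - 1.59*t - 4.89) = 0.4888*t^4 - 14.7957*t^3 + 15.3852*t^2 - 10.5912*t + 27.4329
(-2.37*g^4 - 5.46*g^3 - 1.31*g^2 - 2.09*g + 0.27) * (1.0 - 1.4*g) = 3.318*g^5 + 5.274*g^4 - 3.626*g^3 + 1.616*g^2 - 2.468*g + 0.27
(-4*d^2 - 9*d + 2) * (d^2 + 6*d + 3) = -4*d^4 - 33*d^3 - 64*d^2 - 15*d + 6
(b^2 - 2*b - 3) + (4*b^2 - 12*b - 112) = 5*b^2 - 14*b - 115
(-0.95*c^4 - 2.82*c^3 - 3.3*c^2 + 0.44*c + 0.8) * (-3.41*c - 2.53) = 3.2395*c^5 + 12.0197*c^4 + 18.3876*c^3 + 6.8486*c^2 - 3.8412*c - 2.024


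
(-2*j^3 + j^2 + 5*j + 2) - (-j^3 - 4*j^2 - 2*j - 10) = -j^3 + 5*j^2 + 7*j + 12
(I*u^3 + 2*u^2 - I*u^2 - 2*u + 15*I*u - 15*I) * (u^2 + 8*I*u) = I*u^5 - 6*u^4 - I*u^4 + 6*u^3 + 31*I*u^3 - 120*u^2 - 31*I*u^2 + 120*u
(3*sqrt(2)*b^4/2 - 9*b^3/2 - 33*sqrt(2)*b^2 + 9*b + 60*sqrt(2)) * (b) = 3*sqrt(2)*b^5/2 - 9*b^4/2 - 33*sqrt(2)*b^3 + 9*b^2 + 60*sqrt(2)*b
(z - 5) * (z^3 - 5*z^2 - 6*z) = z^4 - 10*z^3 + 19*z^2 + 30*z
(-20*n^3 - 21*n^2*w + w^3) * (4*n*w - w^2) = -80*n^4*w - 64*n^3*w^2 + 21*n^2*w^3 + 4*n*w^4 - w^5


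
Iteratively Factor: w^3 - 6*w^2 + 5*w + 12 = (w + 1)*(w^2 - 7*w + 12) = (w - 4)*(w + 1)*(w - 3)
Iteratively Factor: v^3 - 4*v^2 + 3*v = (v - 1)*(v^2 - 3*v) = v*(v - 1)*(v - 3)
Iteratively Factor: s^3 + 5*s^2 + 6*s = (s)*(s^2 + 5*s + 6) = s*(s + 2)*(s + 3)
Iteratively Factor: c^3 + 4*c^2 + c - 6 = (c - 1)*(c^2 + 5*c + 6) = (c - 1)*(c + 2)*(c + 3)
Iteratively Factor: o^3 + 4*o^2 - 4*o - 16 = (o + 4)*(o^2 - 4) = (o - 2)*(o + 4)*(o + 2)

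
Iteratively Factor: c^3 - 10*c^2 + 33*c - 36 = (c - 4)*(c^2 - 6*c + 9) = (c - 4)*(c - 3)*(c - 3)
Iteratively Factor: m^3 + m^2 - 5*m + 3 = (m + 3)*(m^2 - 2*m + 1) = (m - 1)*(m + 3)*(m - 1)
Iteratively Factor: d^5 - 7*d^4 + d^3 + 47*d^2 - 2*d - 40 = (d - 4)*(d^4 - 3*d^3 - 11*d^2 + 3*d + 10) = (d - 4)*(d + 1)*(d^3 - 4*d^2 - 7*d + 10) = (d - 4)*(d - 1)*(d + 1)*(d^2 - 3*d - 10) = (d - 5)*(d - 4)*(d - 1)*(d + 1)*(d + 2)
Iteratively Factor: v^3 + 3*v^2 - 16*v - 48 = (v + 4)*(v^2 - v - 12) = (v - 4)*(v + 4)*(v + 3)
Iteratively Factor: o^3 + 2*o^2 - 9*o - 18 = (o + 2)*(o^2 - 9) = (o - 3)*(o + 2)*(o + 3)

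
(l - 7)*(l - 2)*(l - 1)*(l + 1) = l^4 - 9*l^3 + 13*l^2 + 9*l - 14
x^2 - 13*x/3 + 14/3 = (x - 7/3)*(x - 2)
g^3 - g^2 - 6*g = g*(g - 3)*(g + 2)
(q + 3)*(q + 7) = q^2 + 10*q + 21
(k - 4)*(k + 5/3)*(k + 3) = k^3 + 2*k^2/3 - 41*k/3 - 20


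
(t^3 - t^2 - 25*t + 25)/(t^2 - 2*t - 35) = (t^2 - 6*t + 5)/(t - 7)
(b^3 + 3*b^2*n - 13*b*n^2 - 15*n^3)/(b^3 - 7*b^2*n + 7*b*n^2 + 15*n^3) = (b + 5*n)/(b - 5*n)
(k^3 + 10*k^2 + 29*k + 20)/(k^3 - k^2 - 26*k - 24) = (k + 5)/(k - 6)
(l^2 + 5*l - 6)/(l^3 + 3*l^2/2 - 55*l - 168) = 2*(l - 1)/(2*l^2 - 9*l - 56)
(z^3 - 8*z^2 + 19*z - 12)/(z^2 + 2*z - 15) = (z^2 - 5*z + 4)/(z + 5)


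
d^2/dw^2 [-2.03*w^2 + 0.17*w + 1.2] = -4.06000000000000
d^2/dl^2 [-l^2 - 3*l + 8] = -2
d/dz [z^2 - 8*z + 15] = 2*z - 8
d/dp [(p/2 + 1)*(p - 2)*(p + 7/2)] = 3*p^2/2 + 7*p/2 - 2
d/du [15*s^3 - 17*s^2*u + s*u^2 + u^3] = -17*s^2 + 2*s*u + 3*u^2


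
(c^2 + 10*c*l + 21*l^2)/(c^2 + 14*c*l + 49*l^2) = (c + 3*l)/(c + 7*l)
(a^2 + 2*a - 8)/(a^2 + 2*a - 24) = (a^2 + 2*a - 8)/(a^2 + 2*a - 24)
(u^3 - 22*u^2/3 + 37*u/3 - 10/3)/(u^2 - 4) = (3*u^2 - 16*u + 5)/(3*(u + 2))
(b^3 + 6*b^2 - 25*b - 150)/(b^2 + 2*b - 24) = (b^2 - 25)/(b - 4)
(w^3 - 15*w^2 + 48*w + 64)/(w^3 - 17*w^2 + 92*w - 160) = (w^2 - 7*w - 8)/(w^2 - 9*w + 20)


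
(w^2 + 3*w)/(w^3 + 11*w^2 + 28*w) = (w + 3)/(w^2 + 11*w + 28)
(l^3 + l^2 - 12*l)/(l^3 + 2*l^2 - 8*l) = (l - 3)/(l - 2)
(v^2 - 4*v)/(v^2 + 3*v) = (v - 4)/(v + 3)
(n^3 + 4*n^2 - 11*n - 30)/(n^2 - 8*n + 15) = (n^2 + 7*n + 10)/(n - 5)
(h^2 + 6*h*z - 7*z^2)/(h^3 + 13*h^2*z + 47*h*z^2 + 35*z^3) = (h - z)/(h^2 + 6*h*z + 5*z^2)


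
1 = 1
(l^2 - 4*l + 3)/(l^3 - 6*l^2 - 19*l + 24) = (l - 3)/(l^2 - 5*l - 24)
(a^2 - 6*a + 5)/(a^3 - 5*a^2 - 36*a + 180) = (a - 1)/(a^2 - 36)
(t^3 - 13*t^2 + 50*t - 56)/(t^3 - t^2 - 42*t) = (t^2 - 6*t + 8)/(t*(t + 6))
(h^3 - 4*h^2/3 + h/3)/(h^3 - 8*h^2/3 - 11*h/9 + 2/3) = 3*h*(h - 1)/(3*h^2 - 7*h - 6)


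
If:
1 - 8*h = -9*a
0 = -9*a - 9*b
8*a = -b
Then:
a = 0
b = 0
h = 1/8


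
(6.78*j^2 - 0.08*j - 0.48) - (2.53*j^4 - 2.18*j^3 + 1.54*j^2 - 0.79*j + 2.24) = -2.53*j^4 + 2.18*j^3 + 5.24*j^2 + 0.71*j - 2.72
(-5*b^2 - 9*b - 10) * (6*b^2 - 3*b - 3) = -30*b^4 - 39*b^3 - 18*b^2 + 57*b + 30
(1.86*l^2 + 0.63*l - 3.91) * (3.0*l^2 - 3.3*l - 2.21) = 5.58*l^4 - 4.248*l^3 - 17.9196*l^2 + 11.5107*l + 8.6411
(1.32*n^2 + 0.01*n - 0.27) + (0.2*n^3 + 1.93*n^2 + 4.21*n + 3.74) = 0.2*n^3 + 3.25*n^2 + 4.22*n + 3.47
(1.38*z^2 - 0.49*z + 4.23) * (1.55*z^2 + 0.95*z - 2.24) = 2.139*z^4 + 0.5515*z^3 + 2.9998*z^2 + 5.1161*z - 9.4752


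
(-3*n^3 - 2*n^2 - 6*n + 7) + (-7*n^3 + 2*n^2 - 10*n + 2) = -10*n^3 - 16*n + 9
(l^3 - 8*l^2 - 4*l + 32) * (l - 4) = l^4 - 12*l^3 + 28*l^2 + 48*l - 128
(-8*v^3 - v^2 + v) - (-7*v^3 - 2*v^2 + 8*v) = -v^3 + v^2 - 7*v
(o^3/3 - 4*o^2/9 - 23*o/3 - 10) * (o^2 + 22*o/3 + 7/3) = o^5/3 + 2*o^4 - 274*o^3/27 - 1816*o^2/27 - 821*o/9 - 70/3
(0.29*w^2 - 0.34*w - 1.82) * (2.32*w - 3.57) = 0.6728*w^3 - 1.8241*w^2 - 3.0086*w + 6.4974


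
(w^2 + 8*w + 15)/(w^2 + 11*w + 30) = (w + 3)/(w + 6)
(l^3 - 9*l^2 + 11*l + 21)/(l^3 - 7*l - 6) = (l - 7)/(l + 2)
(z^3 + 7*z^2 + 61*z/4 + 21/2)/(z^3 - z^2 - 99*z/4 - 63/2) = (z + 2)/(z - 6)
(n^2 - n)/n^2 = (n - 1)/n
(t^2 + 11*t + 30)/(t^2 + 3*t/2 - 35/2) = 2*(t + 6)/(2*t - 7)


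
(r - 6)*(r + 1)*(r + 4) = r^3 - r^2 - 26*r - 24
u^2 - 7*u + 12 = (u - 4)*(u - 3)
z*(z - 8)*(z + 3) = z^3 - 5*z^2 - 24*z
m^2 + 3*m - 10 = (m - 2)*(m + 5)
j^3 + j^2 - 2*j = j*(j - 1)*(j + 2)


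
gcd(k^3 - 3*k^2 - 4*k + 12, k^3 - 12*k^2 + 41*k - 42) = k^2 - 5*k + 6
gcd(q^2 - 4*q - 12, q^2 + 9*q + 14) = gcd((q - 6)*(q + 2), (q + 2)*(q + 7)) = q + 2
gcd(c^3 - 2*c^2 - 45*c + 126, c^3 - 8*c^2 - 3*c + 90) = c - 6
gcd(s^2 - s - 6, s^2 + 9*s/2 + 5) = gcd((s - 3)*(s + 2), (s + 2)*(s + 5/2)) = s + 2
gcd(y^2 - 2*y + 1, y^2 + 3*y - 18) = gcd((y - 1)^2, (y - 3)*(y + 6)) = 1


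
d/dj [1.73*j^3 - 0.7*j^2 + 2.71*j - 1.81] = 5.19*j^2 - 1.4*j + 2.71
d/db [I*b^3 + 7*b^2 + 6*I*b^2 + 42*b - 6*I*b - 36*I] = 3*I*b^2 + b*(14 + 12*I) + 42 - 6*I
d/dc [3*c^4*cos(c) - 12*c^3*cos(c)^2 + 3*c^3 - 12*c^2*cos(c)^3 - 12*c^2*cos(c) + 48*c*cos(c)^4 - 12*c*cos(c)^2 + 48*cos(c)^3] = -3*c^4*sin(c) + 12*c^3*sin(2*c) + 12*c^3*cos(c) + 21*c^2*sin(c) + 9*c^2*sin(3*c) - 18*c^2*cos(2*c) - 9*c^2 - 36*c*sin(2*c) - 24*c*sin(4*c) - 42*c*cos(c) - 6*c*cos(3*c) - 36*sin(c) - 36*sin(3*c) + 12*cos(2*c)^2 + 18*cos(2*c) + 6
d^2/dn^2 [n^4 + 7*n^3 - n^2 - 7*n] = 12*n^2 + 42*n - 2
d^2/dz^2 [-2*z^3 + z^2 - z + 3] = 2 - 12*z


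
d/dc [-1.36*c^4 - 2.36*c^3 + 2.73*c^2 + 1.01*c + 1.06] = -5.44*c^3 - 7.08*c^2 + 5.46*c + 1.01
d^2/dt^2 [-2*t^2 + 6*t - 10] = -4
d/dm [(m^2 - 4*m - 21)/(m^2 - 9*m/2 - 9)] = 2*(-m^2 + 48*m - 117)/(4*m^4 - 36*m^3 + 9*m^2 + 324*m + 324)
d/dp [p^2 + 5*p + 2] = 2*p + 5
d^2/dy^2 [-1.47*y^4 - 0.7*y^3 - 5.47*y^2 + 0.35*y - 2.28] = -17.64*y^2 - 4.2*y - 10.94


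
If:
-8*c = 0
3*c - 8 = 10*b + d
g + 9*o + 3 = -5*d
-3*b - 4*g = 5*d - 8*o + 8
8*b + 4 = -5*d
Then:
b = -6/7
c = 0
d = 4/7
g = -425/154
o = -53/154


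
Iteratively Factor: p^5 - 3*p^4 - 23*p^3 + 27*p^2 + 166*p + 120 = (p + 3)*(p^4 - 6*p^3 - 5*p^2 + 42*p + 40) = (p + 1)*(p + 3)*(p^3 - 7*p^2 + 2*p + 40) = (p - 4)*(p + 1)*(p + 3)*(p^2 - 3*p - 10) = (p - 5)*(p - 4)*(p + 1)*(p + 3)*(p + 2)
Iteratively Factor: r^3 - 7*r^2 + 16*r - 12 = (r - 2)*(r^2 - 5*r + 6) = (r - 3)*(r - 2)*(r - 2)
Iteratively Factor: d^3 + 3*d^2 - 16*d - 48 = (d + 3)*(d^2 - 16) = (d + 3)*(d + 4)*(d - 4)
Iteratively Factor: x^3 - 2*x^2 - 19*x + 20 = (x - 1)*(x^2 - x - 20) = (x - 5)*(x - 1)*(x + 4)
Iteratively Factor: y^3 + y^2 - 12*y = (y + 4)*(y^2 - 3*y) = y*(y + 4)*(y - 3)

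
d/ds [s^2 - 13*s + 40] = 2*s - 13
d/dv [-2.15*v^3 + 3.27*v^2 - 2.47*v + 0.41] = -6.45*v^2 + 6.54*v - 2.47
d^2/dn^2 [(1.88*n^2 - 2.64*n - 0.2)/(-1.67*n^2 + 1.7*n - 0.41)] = (4.050752*n^3 + 11.070096*n^2 - 14.252448*n + 3.930224)/(4.657463*n^6 - 14.22339*n^5 + 17.909247*n^4 - 11.89694*n^3 + 4.396881*n^2 - 0.85731*n + 0.068921)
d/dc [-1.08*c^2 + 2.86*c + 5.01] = 2.86 - 2.16*c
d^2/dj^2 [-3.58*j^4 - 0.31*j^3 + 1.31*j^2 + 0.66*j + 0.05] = -42.96*j^2 - 1.86*j + 2.62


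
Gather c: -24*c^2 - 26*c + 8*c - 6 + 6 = -24*c^2 - 18*c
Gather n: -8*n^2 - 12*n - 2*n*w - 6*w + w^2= -8*n^2 + n*(-2*w - 12) + w^2 - 6*w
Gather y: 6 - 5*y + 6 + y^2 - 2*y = y^2 - 7*y + 12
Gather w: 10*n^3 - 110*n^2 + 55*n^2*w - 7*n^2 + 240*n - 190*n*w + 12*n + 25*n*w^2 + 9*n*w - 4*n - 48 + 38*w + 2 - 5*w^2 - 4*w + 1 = 10*n^3 - 117*n^2 + 248*n + w^2*(25*n - 5) + w*(55*n^2 - 181*n + 34) - 45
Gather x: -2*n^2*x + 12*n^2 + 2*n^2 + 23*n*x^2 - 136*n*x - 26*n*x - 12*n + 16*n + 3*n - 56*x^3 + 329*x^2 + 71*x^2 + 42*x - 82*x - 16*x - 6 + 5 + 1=14*n^2 + 7*n - 56*x^3 + x^2*(23*n + 400) + x*(-2*n^2 - 162*n - 56)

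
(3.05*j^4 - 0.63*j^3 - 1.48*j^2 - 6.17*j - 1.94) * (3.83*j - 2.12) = 11.6815*j^5 - 8.8789*j^4 - 4.3328*j^3 - 20.4935*j^2 + 5.6502*j + 4.1128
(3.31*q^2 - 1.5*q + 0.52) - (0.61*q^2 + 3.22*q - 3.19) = 2.7*q^2 - 4.72*q + 3.71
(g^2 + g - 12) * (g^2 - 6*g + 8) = g^4 - 5*g^3 - 10*g^2 + 80*g - 96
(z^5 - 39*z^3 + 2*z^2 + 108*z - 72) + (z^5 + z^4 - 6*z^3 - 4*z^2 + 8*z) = 2*z^5 + z^4 - 45*z^3 - 2*z^2 + 116*z - 72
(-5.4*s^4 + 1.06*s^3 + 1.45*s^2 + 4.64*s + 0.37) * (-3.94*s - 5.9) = 21.276*s^5 + 27.6836*s^4 - 11.967*s^3 - 26.8366*s^2 - 28.8338*s - 2.183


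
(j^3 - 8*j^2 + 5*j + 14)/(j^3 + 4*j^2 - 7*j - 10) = (j - 7)/(j + 5)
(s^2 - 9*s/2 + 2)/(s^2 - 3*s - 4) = (s - 1/2)/(s + 1)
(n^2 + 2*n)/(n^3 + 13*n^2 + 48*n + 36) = n*(n + 2)/(n^3 + 13*n^2 + 48*n + 36)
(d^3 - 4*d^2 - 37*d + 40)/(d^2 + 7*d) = (d^3 - 4*d^2 - 37*d + 40)/(d*(d + 7))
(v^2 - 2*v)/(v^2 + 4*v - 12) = v/(v + 6)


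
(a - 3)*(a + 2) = a^2 - a - 6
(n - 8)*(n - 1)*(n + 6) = n^3 - 3*n^2 - 46*n + 48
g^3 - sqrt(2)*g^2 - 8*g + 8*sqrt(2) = (g - 2*sqrt(2))*(g - sqrt(2))*(g + 2*sqrt(2))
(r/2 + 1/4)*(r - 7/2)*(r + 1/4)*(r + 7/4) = r^4/2 - r^3/2 - 117*r^2/32 - 77*r/32 - 49/128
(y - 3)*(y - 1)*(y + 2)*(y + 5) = y^4 + 3*y^3 - 15*y^2 - 19*y + 30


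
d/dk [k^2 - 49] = 2*k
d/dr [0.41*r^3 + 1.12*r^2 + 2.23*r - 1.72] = 1.23*r^2 + 2.24*r + 2.23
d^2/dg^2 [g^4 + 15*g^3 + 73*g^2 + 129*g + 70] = 12*g^2 + 90*g + 146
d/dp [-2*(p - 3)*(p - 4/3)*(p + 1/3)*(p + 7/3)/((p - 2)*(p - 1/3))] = 4*(-81*p^5 + 351*p^4 - 423*p^3 - 210*p^2 + 618*p - 491)/(9*(9*p^4 - 42*p^3 + 61*p^2 - 28*p + 4))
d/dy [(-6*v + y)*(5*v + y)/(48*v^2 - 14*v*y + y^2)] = -13*v/(64*v^2 - 16*v*y + y^2)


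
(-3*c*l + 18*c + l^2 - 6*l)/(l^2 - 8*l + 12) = (-3*c + l)/(l - 2)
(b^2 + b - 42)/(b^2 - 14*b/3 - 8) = 3*(b + 7)/(3*b + 4)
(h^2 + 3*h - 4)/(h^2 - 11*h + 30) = (h^2 + 3*h - 4)/(h^2 - 11*h + 30)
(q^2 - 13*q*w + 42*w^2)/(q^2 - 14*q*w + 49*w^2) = (q - 6*w)/(q - 7*w)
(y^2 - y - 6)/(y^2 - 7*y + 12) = (y + 2)/(y - 4)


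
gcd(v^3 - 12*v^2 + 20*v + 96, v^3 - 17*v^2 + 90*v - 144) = v^2 - 14*v + 48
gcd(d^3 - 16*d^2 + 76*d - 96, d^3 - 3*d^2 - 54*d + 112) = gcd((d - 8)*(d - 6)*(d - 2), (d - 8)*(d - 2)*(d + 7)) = d^2 - 10*d + 16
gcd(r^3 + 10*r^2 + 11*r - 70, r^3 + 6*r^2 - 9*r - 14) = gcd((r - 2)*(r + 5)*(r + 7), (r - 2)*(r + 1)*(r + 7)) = r^2 + 5*r - 14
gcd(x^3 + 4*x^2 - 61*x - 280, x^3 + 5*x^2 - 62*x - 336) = x^2 - x - 56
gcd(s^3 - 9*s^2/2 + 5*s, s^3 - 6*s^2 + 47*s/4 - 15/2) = s^2 - 9*s/2 + 5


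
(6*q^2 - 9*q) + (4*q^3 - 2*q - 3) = 4*q^3 + 6*q^2 - 11*q - 3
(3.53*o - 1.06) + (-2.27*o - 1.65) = 1.26*o - 2.71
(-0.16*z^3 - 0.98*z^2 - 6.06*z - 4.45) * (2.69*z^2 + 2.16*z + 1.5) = -0.4304*z^5 - 2.9818*z^4 - 18.6582*z^3 - 26.5301*z^2 - 18.702*z - 6.675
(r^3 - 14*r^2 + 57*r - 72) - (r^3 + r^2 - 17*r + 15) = -15*r^2 + 74*r - 87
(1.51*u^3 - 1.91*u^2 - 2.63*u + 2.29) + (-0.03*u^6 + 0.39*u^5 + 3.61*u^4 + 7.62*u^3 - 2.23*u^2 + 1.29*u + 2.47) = -0.03*u^6 + 0.39*u^5 + 3.61*u^4 + 9.13*u^3 - 4.14*u^2 - 1.34*u + 4.76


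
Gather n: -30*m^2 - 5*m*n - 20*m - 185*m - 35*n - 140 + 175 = -30*m^2 - 205*m + n*(-5*m - 35) + 35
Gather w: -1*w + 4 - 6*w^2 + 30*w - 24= -6*w^2 + 29*w - 20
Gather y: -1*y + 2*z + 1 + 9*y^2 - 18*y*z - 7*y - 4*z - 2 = 9*y^2 + y*(-18*z - 8) - 2*z - 1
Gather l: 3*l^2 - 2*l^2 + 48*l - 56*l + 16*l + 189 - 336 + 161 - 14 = l^2 + 8*l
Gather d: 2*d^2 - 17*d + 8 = 2*d^2 - 17*d + 8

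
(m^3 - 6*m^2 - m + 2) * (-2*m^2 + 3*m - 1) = -2*m^5 + 15*m^4 - 17*m^3 - m^2 + 7*m - 2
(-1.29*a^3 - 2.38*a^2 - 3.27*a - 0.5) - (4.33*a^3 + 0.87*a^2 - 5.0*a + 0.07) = -5.62*a^3 - 3.25*a^2 + 1.73*a - 0.57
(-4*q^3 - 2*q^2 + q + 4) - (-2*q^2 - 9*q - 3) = -4*q^3 + 10*q + 7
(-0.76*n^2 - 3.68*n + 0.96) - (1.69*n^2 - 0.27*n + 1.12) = -2.45*n^2 - 3.41*n - 0.16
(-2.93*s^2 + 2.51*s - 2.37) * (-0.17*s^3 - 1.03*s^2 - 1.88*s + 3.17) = 0.4981*s^5 + 2.5912*s^4 + 3.326*s^3 - 11.5658*s^2 + 12.4123*s - 7.5129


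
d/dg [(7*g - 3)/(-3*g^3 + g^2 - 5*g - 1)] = (-21*g^3 + 7*g^2 - 35*g + (7*g - 3)*(9*g^2 - 2*g + 5) - 7)/(3*g^3 - g^2 + 5*g + 1)^2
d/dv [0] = 0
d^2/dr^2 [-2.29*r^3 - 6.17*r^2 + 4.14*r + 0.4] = -13.74*r - 12.34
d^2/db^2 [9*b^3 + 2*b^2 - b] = 54*b + 4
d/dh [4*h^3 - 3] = 12*h^2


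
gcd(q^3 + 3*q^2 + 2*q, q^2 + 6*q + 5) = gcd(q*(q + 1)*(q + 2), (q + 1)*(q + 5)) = q + 1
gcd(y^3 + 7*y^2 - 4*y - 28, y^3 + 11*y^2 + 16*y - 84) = y^2 + 5*y - 14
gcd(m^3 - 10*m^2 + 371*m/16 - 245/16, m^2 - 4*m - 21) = m - 7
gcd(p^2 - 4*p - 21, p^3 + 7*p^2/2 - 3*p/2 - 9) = p + 3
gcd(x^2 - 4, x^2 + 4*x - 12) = x - 2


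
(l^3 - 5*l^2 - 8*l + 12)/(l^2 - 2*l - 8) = (l^2 - 7*l + 6)/(l - 4)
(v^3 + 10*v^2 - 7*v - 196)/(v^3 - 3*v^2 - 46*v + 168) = (v + 7)/(v - 6)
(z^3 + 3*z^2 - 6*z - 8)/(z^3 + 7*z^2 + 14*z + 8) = (z - 2)/(z + 2)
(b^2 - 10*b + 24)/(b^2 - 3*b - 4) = (b - 6)/(b + 1)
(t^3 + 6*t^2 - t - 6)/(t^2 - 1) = t + 6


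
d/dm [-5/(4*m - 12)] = 5/(4*(m - 3)^2)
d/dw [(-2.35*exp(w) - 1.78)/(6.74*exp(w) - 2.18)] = 17.1202*exp(w)/(6.74*exp(w) - 2.18)^2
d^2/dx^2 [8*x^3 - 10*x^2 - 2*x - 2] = 48*x - 20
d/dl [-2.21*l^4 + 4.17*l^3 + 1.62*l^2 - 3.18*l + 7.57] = -8.84*l^3 + 12.51*l^2 + 3.24*l - 3.18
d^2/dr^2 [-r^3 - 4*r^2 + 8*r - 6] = -6*r - 8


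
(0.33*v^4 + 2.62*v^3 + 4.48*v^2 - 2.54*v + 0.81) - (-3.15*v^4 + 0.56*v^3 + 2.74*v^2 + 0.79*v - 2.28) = 3.48*v^4 + 2.06*v^3 + 1.74*v^2 - 3.33*v + 3.09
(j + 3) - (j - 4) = 7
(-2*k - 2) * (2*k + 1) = -4*k^2 - 6*k - 2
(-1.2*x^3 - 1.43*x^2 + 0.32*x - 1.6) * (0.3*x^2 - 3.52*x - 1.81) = -0.36*x^5 + 3.795*x^4 + 7.3016*x^3 + 0.9819*x^2 + 5.0528*x + 2.896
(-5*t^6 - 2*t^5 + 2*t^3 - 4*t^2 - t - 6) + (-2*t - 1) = -5*t^6 - 2*t^5 + 2*t^3 - 4*t^2 - 3*t - 7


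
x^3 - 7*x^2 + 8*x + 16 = (x - 4)^2*(x + 1)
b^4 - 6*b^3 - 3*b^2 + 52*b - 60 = (b - 5)*(b - 2)^2*(b + 3)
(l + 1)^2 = l^2 + 2*l + 1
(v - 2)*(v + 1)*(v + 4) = v^3 + 3*v^2 - 6*v - 8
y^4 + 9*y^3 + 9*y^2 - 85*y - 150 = (y - 3)*(y + 2)*(y + 5)^2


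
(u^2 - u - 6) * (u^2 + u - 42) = u^4 - 49*u^2 + 36*u + 252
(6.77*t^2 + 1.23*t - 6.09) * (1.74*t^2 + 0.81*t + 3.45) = 11.7798*t^4 + 7.6239*t^3 + 13.7562*t^2 - 0.6894*t - 21.0105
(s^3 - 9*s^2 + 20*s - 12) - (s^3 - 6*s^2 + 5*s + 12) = -3*s^2 + 15*s - 24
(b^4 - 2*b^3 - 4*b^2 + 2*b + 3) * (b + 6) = b^5 + 4*b^4 - 16*b^3 - 22*b^2 + 15*b + 18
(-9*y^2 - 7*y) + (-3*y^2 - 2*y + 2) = -12*y^2 - 9*y + 2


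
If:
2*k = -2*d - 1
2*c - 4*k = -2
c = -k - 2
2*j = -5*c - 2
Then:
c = -5/3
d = -1/6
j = 19/6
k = -1/3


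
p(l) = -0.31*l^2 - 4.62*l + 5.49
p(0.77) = 1.75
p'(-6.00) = -0.90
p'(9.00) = -10.20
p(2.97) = -10.97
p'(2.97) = -6.46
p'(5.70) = -8.15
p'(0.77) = -5.10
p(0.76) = 1.80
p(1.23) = -0.66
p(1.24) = -0.72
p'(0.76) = -5.09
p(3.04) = -11.42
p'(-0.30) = -4.43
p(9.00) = -61.20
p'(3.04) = -6.50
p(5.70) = -30.92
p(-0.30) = 6.85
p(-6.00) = 22.05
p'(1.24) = -5.39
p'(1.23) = -5.38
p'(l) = -0.62*l - 4.62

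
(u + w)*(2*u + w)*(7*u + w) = 14*u^3 + 23*u^2*w + 10*u*w^2 + w^3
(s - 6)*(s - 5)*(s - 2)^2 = s^4 - 15*s^3 + 78*s^2 - 164*s + 120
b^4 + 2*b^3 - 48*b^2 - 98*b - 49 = (b - 7)*(b + 1)^2*(b + 7)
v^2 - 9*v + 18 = (v - 6)*(v - 3)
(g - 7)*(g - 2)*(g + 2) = g^3 - 7*g^2 - 4*g + 28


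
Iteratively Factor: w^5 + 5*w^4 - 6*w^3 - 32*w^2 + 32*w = (w)*(w^4 + 5*w^3 - 6*w^2 - 32*w + 32) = w*(w + 4)*(w^3 + w^2 - 10*w + 8) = w*(w + 4)^2*(w^2 - 3*w + 2) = w*(w - 2)*(w + 4)^2*(w - 1)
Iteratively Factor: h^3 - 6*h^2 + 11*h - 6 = (h - 2)*(h^2 - 4*h + 3) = (h - 3)*(h - 2)*(h - 1)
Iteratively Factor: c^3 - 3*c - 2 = (c + 1)*(c^2 - c - 2) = (c + 1)^2*(c - 2)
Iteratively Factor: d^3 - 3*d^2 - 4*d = (d + 1)*(d^2 - 4*d) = d*(d + 1)*(d - 4)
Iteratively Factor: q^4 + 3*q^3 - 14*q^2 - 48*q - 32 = (q + 2)*(q^3 + q^2 - 16*q - 16) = (q + 2)*(q + 4)*(q^2 - 3*q - 4) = (q - 4)*(q + 2)*(q + 4)*(q + 1)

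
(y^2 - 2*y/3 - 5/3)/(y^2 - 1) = (y - 5/3)/(y - 1)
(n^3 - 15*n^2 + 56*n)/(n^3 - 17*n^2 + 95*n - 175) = n*(n - 8)/(n^2 - 10*n + 25)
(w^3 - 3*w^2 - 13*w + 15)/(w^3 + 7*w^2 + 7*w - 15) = (w - 5)/(w + 5)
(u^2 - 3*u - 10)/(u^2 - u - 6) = (u - 5)/(u - 3)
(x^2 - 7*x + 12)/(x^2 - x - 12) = (x - 3)/(x + 3)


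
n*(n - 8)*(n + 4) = n^3 - 4*n^2 - 32*n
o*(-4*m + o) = -4*m*o + o^2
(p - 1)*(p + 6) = p^2 + 5*p - 6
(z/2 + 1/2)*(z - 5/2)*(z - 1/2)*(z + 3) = z^4/2 + z^3/2 - 31*z^2/8 - 2*z + 15/8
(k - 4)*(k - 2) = k^2 - 6*k + 8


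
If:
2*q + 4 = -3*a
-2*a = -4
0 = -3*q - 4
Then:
No Solution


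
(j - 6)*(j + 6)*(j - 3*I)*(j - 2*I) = j^4 - 5*I*j^3 - 42*j^2 + 180*I*j + 216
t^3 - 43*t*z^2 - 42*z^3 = (t - 7*z)*(t + z)*(t + 6*z)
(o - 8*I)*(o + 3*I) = o^2 - 5*I*o + 24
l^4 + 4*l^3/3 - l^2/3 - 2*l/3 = l*(l - 2/3)*(l + 1)^2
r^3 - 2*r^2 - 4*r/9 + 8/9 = (r - 2)*(r - 2/3)*(r + 2/3)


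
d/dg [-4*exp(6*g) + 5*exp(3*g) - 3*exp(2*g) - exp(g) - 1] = (-24*exp(5*g) + 15*exp(2*g) - 6*exp(g) - 1)*exp(g)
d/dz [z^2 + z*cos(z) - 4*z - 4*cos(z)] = -z*sin(z) + 2*z + 4*sin(z) + cos(z) - 4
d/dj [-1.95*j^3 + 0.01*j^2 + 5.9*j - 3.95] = -5.85*j^2 + 0.02*j + 5.9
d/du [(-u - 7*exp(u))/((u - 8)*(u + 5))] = (-7*u^2*exp(u) + u^2 + 35*u*exp(u) + 259*exp(u) + 40)/(u^4 - 6*u^3 - 71*u^2 + 240*u + 1600)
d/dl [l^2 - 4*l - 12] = 2*l - 4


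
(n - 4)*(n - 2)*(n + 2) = n^3 - 4*n^2 - 4*n + 16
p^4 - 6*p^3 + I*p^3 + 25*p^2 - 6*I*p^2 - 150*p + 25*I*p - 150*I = (p - 6)*(p - 5*I)*(p + I)*(p + 5*I)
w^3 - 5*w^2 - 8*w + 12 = (w - 6)*(w - 1)*(w + 2)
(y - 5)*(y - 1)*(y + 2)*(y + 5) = y^4 + y^3 - 27*y^2 - 25*y + 50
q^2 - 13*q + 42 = (q - 7)*(q - 6)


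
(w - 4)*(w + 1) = w^2 - 3*w - 4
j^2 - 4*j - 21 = (j - 7)*(j + 3)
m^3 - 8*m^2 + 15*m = m*(m - 5)*(m - 3)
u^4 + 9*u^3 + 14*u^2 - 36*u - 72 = (u - 2)*(u + 2)*(u + 3)*(u + 6)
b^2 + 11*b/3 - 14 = (b - 7/3)*(b + 6)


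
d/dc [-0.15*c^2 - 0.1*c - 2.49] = -0.3*c - 0.1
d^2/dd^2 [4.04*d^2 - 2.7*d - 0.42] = 8.08000000000000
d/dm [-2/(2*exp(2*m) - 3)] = 8*exp(2*m)/(2*exp(2*m) - 3)^2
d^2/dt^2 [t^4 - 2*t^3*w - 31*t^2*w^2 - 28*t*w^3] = 12*t^2 - 12*t*w - 62*w^2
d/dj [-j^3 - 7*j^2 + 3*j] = -3*j^2 - 14*j + 3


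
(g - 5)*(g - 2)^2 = g^3 - 9*g^2 + 24*g - 20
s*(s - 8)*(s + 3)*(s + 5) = s^4 - 49*s^2 - 120*s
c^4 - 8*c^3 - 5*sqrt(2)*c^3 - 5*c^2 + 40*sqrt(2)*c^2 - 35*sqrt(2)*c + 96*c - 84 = (c - 7)*(c - 1)*(c - 6*sqrt(2))*(c + sqrt(2))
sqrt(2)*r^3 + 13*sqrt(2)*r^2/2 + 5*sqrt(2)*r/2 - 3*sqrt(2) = (r - 1/2)*(r + 6)*(sqrt(2)*r + sqrt(2))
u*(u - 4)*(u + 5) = u^3 + u^2 - 20*u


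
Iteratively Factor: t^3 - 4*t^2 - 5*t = (t + 1)*(t^2 - 5*t) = t*(t + 1)*(t - 5)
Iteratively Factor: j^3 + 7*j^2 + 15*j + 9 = (j + 3)*(j^2 + 4*j + 3) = (j + 1)*(j + 3)*(j + 3)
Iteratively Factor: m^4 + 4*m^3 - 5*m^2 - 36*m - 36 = (m + 2)*(m^3 + 2*m^2 - 9*m - 18) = (m + 2)*(m + 3)*(m^2 - m - 6) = (m - 3)*(m + 2)*(m + 3)*(m + 2)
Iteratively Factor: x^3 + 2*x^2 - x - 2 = (x + 1)*(x^2 + x - 2) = (x - 1)*(x + 1)*(x + 2)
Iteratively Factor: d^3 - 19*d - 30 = (d + 3)*(d^2 - 3*d - 10) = (d + 2)*(d + 3)*(d - 5)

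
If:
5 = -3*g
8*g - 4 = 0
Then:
No Solution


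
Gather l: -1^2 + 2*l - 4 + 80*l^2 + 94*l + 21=80*l^2 + 96*l + 16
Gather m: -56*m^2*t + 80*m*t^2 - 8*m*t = -56*m^2*t + m*(80*t^2 - 8*t)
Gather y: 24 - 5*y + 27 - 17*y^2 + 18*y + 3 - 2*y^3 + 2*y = -2*y^3 - 17*y^2 + 15*y + 54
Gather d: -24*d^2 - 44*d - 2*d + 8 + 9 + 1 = -24*d^2 - 46*d + 18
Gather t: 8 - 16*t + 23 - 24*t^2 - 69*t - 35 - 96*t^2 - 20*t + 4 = -120*t^2 - 105*t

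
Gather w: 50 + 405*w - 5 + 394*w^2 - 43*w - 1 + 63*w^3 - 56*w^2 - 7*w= 63*w^3 + 338*w^2 + 355*w + 44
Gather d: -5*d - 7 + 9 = 2 - 5*d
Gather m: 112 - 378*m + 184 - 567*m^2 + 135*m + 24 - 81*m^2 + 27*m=-648*m^2 - 216*m + 320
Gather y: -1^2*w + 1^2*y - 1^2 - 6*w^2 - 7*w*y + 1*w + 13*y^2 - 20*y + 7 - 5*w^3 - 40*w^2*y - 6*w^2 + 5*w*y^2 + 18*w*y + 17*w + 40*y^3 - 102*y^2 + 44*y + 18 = -5*w^3 - 12*w^2 + 17*w + 40*y^3 + y^2*(5*w - 89) + y*(-40*w^2 + 11*w + 25) + 24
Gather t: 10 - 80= -70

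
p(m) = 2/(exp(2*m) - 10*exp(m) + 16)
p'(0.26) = 0.86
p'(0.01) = 0.34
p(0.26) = 0.42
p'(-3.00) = 0.00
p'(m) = 2*(-2*exp(2*m) + 10*exp(m))/(exp(2*m) - 10*exp(m) + 16)^2 = 4*(5 - exp(m))*exp(m)/(exp(2*m) - 10*exp(m) + 16)^2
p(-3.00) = 0.13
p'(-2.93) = 0.00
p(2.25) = 0.18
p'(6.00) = 0.00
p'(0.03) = 0.36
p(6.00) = 0.00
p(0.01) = 0.29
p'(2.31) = -0.73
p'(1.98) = -4.12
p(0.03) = 0.30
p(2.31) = 0.12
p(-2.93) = 0.13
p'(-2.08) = 0.01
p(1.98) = -0.50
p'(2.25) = -1.37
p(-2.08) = 0.14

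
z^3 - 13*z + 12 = (z - 3)*(z - 1)*(z + 4)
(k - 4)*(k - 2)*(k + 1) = k^3 - 5*k^2 + 2*k + 8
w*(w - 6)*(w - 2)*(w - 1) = w^4 - 9*w^3 + 20*w^2 - 12*w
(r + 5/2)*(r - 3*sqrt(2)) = r^2 - 3*sqrt(2)*r + 5*r/2 - 15*sqrt(2)/2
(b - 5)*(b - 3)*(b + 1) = b^3 - 7*b^2 + 7*b + 15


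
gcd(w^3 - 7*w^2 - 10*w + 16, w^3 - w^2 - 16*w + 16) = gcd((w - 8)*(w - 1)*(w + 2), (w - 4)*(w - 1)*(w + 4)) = w - 1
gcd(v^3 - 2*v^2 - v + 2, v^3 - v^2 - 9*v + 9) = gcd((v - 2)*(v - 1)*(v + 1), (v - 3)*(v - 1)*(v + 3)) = v - 1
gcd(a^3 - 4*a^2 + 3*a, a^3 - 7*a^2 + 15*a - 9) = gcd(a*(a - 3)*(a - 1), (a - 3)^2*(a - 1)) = a^2 - 4*a + 3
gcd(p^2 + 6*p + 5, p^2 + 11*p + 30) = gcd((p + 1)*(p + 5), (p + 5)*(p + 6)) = p + 5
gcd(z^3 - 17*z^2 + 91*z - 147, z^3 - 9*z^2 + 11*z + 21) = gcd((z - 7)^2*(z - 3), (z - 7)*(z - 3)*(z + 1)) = z^2 - 10*z + 21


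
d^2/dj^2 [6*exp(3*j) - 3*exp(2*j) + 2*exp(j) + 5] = (54*exp(2*j) - 12*exp(j) + 2)*exp(j)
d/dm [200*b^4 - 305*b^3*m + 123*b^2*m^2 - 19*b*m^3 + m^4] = -305*b^3 + 246*b^2*m - 57*b*m^2 + 4*m^3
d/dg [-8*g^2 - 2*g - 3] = -16*g - 2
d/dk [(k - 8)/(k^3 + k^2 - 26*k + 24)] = (k^3 + k^2 - 26*k - (k - 8)*(3*k^2 + 2*k - 26) + 24)/(k^3 + k^2 - 26*k + 24)^2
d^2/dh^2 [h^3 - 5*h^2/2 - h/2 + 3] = 6*h - 5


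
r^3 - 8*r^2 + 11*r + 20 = (r - 5)*(r - 4)*(r + 1)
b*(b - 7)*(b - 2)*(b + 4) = b^4 - 5*b^3 - 22*b^2 + 56*b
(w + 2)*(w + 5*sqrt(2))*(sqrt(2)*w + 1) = sqrt(2)*w^3 + 2*sqrt(2)*w^2 + 11*w^2 + 5*sqrt(2)*w + 22*w + 10*sqrt(2)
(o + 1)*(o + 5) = o^2 + 6*o + 5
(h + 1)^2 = h^2 + 2*h + 1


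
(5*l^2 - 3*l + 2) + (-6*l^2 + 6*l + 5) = -l^2 + 3*l + 7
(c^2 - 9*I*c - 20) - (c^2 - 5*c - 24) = 5*c - 9*I*c + 4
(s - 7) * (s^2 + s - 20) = s^3 - 6*s^2 - 27*s + 140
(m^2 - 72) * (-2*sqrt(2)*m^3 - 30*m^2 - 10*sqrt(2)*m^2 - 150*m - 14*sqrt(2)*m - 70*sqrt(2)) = -2*sqrt(2)*m^5 - 30*m^4 - 10*sqrt(2)*m^4 - 150*m^3 + 130*sqrt(2)*m^3 + 650*sqrt(2)*m^2 + 2160*m^2 + 1008*sqrt(2)*m + 10800*m + 5040*sqrt(2)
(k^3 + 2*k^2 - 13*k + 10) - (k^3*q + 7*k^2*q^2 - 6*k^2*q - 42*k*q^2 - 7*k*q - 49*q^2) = -k^3*q + k^3 - 7*k^2*q^2 + 6*k^2*q + 2*k^2 + 42*k*q^2 + 7*k*q - 13*k + 49*q^2 + 10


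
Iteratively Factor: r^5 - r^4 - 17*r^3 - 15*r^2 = (r)*(r^4 - r^3 - 17*r^2 - 15*r) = r*(r + 3)*(r^3 - 4*r^2 - 5*r) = r^2*(r + 3)*(r^2 - 4*r - 5) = r^2*(r + 1)*(r + 3)*(r - 5)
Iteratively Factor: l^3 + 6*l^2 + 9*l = (l + 3)*(l^2 + 3*l) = l*(l + 3)*(l + 3)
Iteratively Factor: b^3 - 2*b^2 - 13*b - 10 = (b + 2)*(b^2 - 4*b - 5) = (b + 1)*(b + 2)*(b - 5)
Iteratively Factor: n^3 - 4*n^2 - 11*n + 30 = (n - 5)*(n^2 + n - 6) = (n - 5)*(n + 3)*(n - 2)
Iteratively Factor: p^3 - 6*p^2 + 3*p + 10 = (p + 1)*(p^2 - 7*p + 10) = (p - 2)*(p + 1)*(p - 5)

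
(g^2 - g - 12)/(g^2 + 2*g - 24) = (g + 3)/(g + 6)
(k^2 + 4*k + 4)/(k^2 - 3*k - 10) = (k + 2)/(k - 5)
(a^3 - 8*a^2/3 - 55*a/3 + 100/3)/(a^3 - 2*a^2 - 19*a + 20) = (a - 5/3)/(a - 1)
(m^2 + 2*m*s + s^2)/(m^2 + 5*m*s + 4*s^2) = (m + s)/(m + 4*s)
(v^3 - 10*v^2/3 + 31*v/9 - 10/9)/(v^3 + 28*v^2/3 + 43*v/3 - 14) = (3*v^2 - 8*v + 5)/(3*(v^2 + 10*v + 21))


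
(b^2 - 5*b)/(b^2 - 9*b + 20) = b/(b - 4)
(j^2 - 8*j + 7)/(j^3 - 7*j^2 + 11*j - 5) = (j - 7)/(j^2 - 6*j + 5)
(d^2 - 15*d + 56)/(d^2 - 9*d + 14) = (d - 8)/(d - 2)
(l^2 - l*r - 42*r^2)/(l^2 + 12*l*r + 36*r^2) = (l - 7*r)/(l + 6*r)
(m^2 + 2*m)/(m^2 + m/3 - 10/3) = 3*m/(3*m - 5)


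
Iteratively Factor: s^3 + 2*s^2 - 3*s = (s + 3)*(s^2 - s) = s*(s + 3)*(s - 1)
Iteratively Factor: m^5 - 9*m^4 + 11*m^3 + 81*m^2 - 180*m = (m + 3)*(m^4 - 12*m^3 + 47*m^2 - 60*m) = m*(m + 3)*(m^3 - 12*m^2 + 47*m - 60) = m*(m - 4)*(m + 3)*(m^2 - 8*m + 15) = m*(m - 4)*(m - 3)*(m + 3)*(m - 5)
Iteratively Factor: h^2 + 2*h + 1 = (h + 1)*(h + 1)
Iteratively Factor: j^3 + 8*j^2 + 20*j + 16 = (j + 2)*(j^2 + 6*j + 8) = (j + 2)*(j + 4)*(j + 2)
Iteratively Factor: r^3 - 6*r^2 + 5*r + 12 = (r - 3)*(r^2 - 3*r - 4) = (r - 3)*(r + 1)*(r - 4)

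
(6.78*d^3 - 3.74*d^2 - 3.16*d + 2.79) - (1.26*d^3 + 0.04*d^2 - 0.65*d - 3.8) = 5.52*d^3 - 3.78*d^2 - 2.51*d + 6.59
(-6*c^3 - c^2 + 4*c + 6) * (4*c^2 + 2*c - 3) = -24*c^5 - 16*c^4 + 32*c^3 + 35*c^2 - 18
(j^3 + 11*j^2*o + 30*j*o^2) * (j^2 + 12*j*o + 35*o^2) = j^5 + 23*j^4*o + 197*j^3*o^2 + 745*j^2*o^3 + 1050*j*o^4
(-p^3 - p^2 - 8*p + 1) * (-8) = 8*p^3 + 8*p^2 + 64*p - 8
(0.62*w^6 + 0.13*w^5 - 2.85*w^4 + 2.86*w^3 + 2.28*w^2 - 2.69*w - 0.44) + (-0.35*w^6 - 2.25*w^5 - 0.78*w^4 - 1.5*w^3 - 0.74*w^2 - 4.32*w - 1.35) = 0.27*w^6 - 2.12*w^5 - 3.63*w^4 + 1.36*w^3 + 1.54*w^2 - 7.01*w - 1.79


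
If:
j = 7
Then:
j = 7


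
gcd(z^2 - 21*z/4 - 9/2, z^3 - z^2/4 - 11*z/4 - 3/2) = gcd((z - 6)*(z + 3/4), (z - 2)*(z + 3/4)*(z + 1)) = z + 3/4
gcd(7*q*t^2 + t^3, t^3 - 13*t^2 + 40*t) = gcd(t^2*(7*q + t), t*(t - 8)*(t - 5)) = t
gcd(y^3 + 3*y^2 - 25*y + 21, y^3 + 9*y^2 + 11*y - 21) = y^2 + 6*y - 7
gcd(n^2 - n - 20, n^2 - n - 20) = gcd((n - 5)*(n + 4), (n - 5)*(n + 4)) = n^2 - n - 20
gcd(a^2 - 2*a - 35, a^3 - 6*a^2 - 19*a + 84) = a - 7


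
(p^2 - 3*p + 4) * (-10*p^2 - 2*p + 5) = -10*p^4 + 28*p^3 - 29*p^2 - 23*p + 20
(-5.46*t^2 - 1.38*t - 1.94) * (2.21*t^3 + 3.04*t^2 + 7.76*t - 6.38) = -12.0666*t^5 - 19.6482*t^4 - 50.8522*t^3 + 18.2284*t^2 - 6.25*t + 12.3772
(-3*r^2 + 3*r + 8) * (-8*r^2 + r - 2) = 24*r^4 - 27*r^3 - 55*r^2 + 2*r - 16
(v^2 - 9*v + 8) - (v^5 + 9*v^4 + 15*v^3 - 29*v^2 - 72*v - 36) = -v^5 - 9*v^4 - 15*v^3 + 30*v^2 + 63*v + 44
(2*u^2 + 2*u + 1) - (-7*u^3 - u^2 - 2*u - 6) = 7*u^3 + 3*u^2 + 4*u + 7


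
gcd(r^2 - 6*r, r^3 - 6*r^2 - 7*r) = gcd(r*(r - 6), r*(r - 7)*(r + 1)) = r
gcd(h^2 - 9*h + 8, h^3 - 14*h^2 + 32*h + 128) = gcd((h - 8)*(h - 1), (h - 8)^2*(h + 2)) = h - 8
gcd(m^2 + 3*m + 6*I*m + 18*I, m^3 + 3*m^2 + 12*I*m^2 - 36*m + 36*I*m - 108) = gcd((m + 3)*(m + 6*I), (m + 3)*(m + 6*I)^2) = m^2 + m*(3 + 6*I) + 18*I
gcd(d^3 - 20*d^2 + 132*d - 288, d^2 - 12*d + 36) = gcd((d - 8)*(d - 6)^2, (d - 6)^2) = d^2 - 12*d + 36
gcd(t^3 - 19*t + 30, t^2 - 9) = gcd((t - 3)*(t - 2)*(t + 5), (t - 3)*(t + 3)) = t - 3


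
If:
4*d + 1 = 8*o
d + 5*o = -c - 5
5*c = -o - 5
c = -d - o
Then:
No Solution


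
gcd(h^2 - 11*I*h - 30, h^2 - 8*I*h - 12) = h - 6*I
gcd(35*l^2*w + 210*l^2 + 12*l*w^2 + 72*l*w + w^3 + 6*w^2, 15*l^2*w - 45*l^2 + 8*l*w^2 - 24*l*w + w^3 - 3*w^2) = 5*l + w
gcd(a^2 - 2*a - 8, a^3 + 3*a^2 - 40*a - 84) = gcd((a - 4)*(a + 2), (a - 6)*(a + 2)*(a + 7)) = a + 2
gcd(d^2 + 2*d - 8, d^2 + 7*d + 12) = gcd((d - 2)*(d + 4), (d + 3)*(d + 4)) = d + 4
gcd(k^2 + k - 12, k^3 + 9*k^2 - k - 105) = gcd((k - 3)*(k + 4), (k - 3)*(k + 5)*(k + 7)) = k - 3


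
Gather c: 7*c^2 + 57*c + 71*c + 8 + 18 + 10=7*c^2 + 128*c + 36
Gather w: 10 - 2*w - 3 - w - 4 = 3 - 3*w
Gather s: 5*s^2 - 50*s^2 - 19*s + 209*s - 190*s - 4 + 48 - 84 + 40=-45*s^2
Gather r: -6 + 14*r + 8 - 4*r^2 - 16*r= -4*r^2 - 2*r + 2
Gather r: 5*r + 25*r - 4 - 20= 30*r - 24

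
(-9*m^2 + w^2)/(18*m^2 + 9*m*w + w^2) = (-3*m + w)/(6*m + w)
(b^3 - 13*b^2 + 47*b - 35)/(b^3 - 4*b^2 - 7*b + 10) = (b - 7)/(b + 2)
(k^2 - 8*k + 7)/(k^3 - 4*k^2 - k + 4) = (k - 7)/(k^2 - 3*k - 4)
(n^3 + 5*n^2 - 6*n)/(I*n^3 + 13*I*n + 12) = n*(n^2 + 5*n - 6)/(I*n^3 + 13*I*n + 12)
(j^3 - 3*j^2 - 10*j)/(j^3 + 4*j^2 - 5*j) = (j^2 - 3*j - 10)/(j^2 + 4*j - 5)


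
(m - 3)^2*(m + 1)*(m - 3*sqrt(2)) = m^4 - 5*m^3 - 3*sqrt(2)*m^3 + 3*m^2 + 15*sqrt(2)*m^2 - 9*sqrt(2)*m + 9*m - 27*sqrt(2)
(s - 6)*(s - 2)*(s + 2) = s^3 - 6*s^2 - 4*s + 24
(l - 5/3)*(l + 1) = l^2 - 2*l/3 - 5/3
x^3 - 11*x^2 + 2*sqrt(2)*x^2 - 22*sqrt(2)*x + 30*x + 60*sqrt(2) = (x - 6)*(x - 5)*(x + 2*sqrt(2))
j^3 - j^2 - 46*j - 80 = (j - 8)*(j + 2)*(j + 5)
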